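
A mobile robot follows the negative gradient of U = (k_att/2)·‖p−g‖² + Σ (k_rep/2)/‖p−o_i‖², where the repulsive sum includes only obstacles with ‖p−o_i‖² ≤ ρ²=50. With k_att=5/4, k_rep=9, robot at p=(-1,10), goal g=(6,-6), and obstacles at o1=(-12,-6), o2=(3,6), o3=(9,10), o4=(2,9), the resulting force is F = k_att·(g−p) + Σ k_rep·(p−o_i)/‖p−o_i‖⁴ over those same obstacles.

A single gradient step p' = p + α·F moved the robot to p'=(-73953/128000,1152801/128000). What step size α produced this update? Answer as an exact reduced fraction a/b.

α = 1/20

F_att = 5/4·(g−p) = 5/4·(7,-16) = (8.7500,-20.0000)
o1: d²=377 > ρ²=50 → inactive
o2: d²=32 ≤ ρ²=50; F_rep = 9·(-4,4)/32² = (-0.0352,0.0352)
o3: d²=100 > ρ²=50 → inactive
o4: d²=10 ≤ ρ²=50; F_rep = 9·(-3,1)/10² = (-0.2700,0.0900)
F = F_att + ΣF_rep = (8.4448,-19.8748)
Δp = p'−p = (0.4222,-0.9937); α = Δx/Fx = (54047/128000) / (54047/6400) = 1/20
check: Δy/Fy = (-127199/128000) / (-127199/6400) = 1/20 ✓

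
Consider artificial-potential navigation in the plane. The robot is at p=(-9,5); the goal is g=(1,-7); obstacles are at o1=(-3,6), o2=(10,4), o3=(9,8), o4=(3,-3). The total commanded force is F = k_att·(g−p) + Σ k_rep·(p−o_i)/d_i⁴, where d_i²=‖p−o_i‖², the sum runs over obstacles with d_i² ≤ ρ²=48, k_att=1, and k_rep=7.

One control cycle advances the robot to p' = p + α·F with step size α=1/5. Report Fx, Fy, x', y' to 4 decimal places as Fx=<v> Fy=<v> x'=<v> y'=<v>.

F_att = 1·(g−p) = 1·(10,-12) = (10.0000,-12.0000)
o1: d²=37 ≤ ρ²=48; F_rep = 7·(-6,-1)/37² = (-0.0307,-0.0051)
o2: d²=362 > ρ²=48 → inactive
o3: d²=333 > ρ²=48 → inactive
o4: d²=208 > ρ²=48 → inactive
F = F_att + ΣF_rep = (9.9693,-12.0051)
p' = p + 1/5·F = (-7.0061,2.5990)

Fx=9.9693 Fy=-12.0051 x'=-7.0061 y'=2.5990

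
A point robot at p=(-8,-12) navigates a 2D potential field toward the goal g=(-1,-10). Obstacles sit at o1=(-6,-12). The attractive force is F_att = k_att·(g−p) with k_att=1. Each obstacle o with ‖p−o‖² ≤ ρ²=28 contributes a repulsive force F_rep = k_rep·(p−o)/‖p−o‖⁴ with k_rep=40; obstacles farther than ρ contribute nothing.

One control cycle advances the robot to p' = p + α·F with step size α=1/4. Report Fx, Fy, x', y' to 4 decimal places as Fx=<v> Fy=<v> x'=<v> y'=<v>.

Fx=2.0000 Fy=2.0000 x'=-7.5000 y'=-11.5000

F_att = 1·(g−p) = 1·(7,2) = (7.0000,2.0000)
o1: d²=4 ≤ ρ²=28; F_rep = 40·(-2,0)/4² = (-5.0000,0.0000)
F = F_att + ΣF_rep = (2.0000,2.0000)
p' = p + 1/4·F = (-7.5000,-11.5000)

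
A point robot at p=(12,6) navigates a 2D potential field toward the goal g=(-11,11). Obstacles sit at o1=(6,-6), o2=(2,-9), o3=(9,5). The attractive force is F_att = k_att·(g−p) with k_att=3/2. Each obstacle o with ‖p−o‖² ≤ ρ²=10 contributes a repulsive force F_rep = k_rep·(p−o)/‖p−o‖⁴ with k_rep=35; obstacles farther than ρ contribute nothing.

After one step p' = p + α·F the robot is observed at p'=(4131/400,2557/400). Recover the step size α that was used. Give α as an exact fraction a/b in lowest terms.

F_att = 3/2·(g−p) = 3/2·(-23,5) = (-34.5000,7.5000)
o1: d²=180 > ρ²=10 → inactive
o2: d²=325 > ρ²=10 → inactive
o3: d²=10 ≤ ρ²=10; F_rep = 35·(3,1)/10² = (1.0500,0.3500)
F = F_att + ΣF_rep = (-33.4500,7.8500)
Δp = p'−p = (-1.6725,0.3925); α = Δx/Fx = (-669/400) / (-669/20) = 1/20
check: Δy/Fy = (157/400) / (157/20) = 1/20 ✓

α = 1/20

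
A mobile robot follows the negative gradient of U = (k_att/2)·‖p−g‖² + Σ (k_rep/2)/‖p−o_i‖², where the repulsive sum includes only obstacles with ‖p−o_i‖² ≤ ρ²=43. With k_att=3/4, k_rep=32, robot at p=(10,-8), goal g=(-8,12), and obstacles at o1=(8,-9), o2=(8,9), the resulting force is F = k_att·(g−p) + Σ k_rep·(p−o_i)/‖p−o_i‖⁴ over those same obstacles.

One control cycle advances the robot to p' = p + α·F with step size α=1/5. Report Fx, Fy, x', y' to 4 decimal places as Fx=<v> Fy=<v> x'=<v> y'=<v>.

F_att = 3/4·(g−p) = 3/4·(-18,20) = (-13.5000,15.0000)
o1: d²=5 ≤ ρ²=43; F_rep = 32·(2,1)/5² = (2.5600,1.2800)
o2: d²=293 > ρ²=43 → inactive
F = F_att + ΣF_rep = (-10.9400,16.2800)
p' = p + 1/5·F = (7.8120,-4.7440)

Fx=-10.9400 Fy=16.2800 x'=7.8120 y'=-4.7440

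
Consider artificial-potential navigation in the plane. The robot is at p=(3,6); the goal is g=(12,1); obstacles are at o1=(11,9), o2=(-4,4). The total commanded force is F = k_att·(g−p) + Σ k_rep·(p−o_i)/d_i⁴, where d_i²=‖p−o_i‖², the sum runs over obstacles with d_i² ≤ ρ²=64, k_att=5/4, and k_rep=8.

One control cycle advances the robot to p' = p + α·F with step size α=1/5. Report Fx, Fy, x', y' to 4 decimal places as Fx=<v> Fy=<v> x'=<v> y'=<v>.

F_att = 5/4·(g−p) = 5/4·(9,-5) = (11.2500,-6.2500)
o1: d²=73 > ρ²=64 → inactive
o2: d²=53 ≤ ρ²=64; F_rep = 8·(7,2)/53² = (0.0199,0.0057)
F = F_att + ΣF_rep = (11.2699,-6.2443)
p' = p + 1/5·F = (5.2540,4.7511)

Fx=11.2699 Fy=-6.2443 x'=5.2540 y'=4.7511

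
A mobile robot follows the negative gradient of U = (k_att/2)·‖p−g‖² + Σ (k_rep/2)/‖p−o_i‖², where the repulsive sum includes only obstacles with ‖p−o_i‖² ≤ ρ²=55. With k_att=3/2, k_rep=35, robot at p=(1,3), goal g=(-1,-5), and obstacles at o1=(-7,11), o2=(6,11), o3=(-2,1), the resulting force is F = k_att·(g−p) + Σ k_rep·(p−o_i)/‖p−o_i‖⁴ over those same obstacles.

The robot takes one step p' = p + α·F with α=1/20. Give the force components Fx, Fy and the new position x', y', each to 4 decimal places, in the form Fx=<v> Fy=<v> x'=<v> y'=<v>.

Fx=-2.3787 Fy=-11.5858 x'=0.8811 y'=2.4207

F_att = 3/2·(g−p) = 3/2·(-2,-8) = (-3.0000,-12.0000)
o1: d²=128 > ρ²=55 → inactive
o2: d²=89 > ρ²=55 → inactive
o3: d²=13 ≤ ρ²=55; F_rep = 35·(3,2)/13² = (0.6213,0.4142)
F = F_att + ΣF_rep = (-2.3787,-11.5858)
p' = p + 1/20·F = (0.8811,2.4207)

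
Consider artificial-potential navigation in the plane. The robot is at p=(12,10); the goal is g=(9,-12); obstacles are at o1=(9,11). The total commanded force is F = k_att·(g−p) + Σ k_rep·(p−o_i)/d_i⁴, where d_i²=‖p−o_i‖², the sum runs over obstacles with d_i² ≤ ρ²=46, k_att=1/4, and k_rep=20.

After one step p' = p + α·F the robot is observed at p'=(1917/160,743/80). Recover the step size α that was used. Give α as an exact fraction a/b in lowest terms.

α = 1/8

F_att = 1/4·(g−p) = 1/4·(-3,-22) = (-0.7500,-5.5000)
o1: d²=10 ≤ ρ²=46; F_rep = 20·(3,-1)/10² = (0.6000,-0.2000)
F = F_att + ΣF_rep = (-0.1500,-5.7000)
Δp = p'−p = (-0.0187,-0.7125); α = Δx/Fx = (-3/160) / (-3/20) = 1/8
check: Δy/Fy = (-57/80) / (-57/10) = 1/8 ✓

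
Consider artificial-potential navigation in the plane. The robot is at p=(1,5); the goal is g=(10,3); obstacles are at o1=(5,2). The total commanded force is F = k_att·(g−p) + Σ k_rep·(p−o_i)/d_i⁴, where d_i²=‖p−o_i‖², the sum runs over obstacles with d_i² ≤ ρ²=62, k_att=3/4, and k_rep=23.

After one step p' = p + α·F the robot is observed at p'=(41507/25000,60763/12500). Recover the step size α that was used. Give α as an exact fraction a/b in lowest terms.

F_att = 3/4·(g−p) = 3/4·(9,-2) = (6.7500,-1.5000)
o1: d²=25 ≤ ρ²=62; F_rep = 23·(-4,3)/25² = (-0.1472,0.1104)
F = F_att + ΣF_rep = (6.6028,-1.3896)
Δp = p'−p = (0.6603,-0.1390); α = Δx/Fx = (16507/25000) / (16507/2500) = 1/10
check: Δy/Fy = (-1737/12500) / (-1737/1250) = 1/10 ✓

α = 1/10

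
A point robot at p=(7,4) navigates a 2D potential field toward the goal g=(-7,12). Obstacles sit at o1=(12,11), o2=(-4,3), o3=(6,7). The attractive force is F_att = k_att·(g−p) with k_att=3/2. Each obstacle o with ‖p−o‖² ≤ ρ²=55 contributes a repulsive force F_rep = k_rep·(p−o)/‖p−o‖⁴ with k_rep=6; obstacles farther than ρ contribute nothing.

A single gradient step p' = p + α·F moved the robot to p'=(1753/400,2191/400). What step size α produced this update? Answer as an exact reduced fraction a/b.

F_att = 3/2·(g−p) = 3/2·(-14,8) = (-21.0000,12.0000)
o1: d²=74 > ρ²=55 → inactive
o2: d²=122 > ρ²=55 → inactive
o3: d²=10 ≤ ρ²=55; F_rep = 6·(1,-3)/10² = (0.0600,-0.1800)
F = F_att + ΣF_rep = (-20.9400,11.8200)
Δp = p'−p = (-2.6175,1.4775); α = Δx/Fx = (-1047/400) / (-1047/50) = 1/8
check: Δy/Fy = (591/400) / (591/50) = 1/8 ✓

α = 1/8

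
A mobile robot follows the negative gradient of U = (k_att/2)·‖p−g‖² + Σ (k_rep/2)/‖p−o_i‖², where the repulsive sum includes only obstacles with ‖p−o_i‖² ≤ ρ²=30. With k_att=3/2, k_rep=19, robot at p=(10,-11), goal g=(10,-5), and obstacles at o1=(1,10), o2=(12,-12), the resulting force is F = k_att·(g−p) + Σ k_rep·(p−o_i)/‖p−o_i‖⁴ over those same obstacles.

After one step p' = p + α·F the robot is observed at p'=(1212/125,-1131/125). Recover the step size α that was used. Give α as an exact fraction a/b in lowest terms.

α = 1/5

F_att = 3/2·(g−p) = 3/2·(0,6) = (0.0000,9.0000)
o1: d²=522 > ρ²=30 → inactive
o2: d²=5 ≤ ρ²=30; F_rep = 19·(-2,1)/5² = (-1.5200,0.7600)
F = F_att + ΣF_rep = (-1.5200,9.7600)
Δp = p'−p = (-0.3040,1.9520); α = Δx/Fx = (-38/125) / (-38/25) = 1/5
check: Δy/Fy = (244/125) / (244/25) = 1/5 ✓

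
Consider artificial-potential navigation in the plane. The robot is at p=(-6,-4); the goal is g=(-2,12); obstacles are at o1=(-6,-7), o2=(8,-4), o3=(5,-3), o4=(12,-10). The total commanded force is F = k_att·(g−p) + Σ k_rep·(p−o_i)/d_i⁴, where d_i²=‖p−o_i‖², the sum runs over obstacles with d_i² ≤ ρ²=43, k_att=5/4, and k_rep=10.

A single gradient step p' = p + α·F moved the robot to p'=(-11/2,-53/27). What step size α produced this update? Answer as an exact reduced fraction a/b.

α = 1/10

F_att = 5/4·(g−p) = 5/4·(4,16) = (5.0000,20.0000)
o1: d²=9 ≤ ρ²=43; F_rep = 10·(0,3)/9² = (0.0000,0.3704)
o2: d²=196 > ρ²=43 → inactive
o3: d²=122 > ρ²=43 → inactive
o4: d²=360 > ρ²=43 → inactive
F = F_att + ΣF_rep = (5.0000,20.3704)
Δp = p'−p = (0.5000,2.0370); α = Δx/Fx = (1/2) / (5) = 1/10
check: Δy/Fy = (55/27) / (550/27) = 1/10 ✓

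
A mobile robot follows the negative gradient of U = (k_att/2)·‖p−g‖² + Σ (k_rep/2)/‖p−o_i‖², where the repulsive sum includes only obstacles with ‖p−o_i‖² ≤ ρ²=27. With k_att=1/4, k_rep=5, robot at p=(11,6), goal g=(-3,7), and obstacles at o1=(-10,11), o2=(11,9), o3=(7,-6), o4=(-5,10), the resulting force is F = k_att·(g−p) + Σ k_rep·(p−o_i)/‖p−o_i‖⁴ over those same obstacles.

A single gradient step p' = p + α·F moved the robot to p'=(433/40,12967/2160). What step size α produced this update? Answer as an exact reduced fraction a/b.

F_att = 1/4·(g−p) = 1/4·(-14,1) = (-3.5000,0.2500)
o1: d²=466 > ρ²=27 → inactive
o2: d²=9 ≤ ρ²=27; F_rep = 5·(0,-3)/9² = (0.0000,-0.1852)
o3: d²=160 > ρ²=27 → inactive
o4: d²=272 > ρ²=27 → inactive
F = F_att + ΣF_rep = (-3.5000,0.0648)
Δp = p'−p = (-0.1750,0.0032); α = Δx/Fx = (-7/40) / (-7/2) = 1/20
check: Δy/Fy = (7/2160) / (7/108) = 1/20 ✓

α = 1/20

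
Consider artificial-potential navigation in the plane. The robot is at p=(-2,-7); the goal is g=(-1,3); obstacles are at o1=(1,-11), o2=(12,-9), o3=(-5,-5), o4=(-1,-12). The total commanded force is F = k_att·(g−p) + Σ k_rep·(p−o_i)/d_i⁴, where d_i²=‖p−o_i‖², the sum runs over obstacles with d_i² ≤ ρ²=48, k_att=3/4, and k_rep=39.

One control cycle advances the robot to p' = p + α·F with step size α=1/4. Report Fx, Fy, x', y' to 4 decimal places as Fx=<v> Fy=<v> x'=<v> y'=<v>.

F_att = 3/4·(g−p) = 3/4·(1,10) = (0.7500,7.5000)
o1: d²=25 ≤ ρ²=48; F_rep = 39·(-3,4)/25² = (-0.1872,0.2496)
o2: d²=200 > ρ²=48 → inactive
o3: d²=13 ≤ ρ²=48; F_rep = 39·(3,-2)/13² = (0.6923,-0.4615)
o4: d²=26 ≤ ρ²=48; F_rep = 39·(-1,5)/26² = (-0.0577,0.2885)
F = F_att + ΣF_rep = (1.1974,7.5765)
p' = p + 1/4·F = (-1.7006,-5.1059)

Fx=1.1974 Fy=7.5765 x'=-1.7006 y'=-5.1059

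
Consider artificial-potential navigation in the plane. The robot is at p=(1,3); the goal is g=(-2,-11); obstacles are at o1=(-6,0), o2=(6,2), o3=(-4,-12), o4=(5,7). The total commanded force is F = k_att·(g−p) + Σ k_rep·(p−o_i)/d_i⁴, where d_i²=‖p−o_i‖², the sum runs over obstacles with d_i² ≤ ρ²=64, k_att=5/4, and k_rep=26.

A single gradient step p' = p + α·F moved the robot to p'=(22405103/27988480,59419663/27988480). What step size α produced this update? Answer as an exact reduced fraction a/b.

F_att = 5/4·(g−p) = 5/4·(-3,-14) = (-3.7500,-17.5000)
o1: d²=58 ≤ ρ²=64; F_rep = 26·(7,3)/58² = (0.0541,0.0232)
o2: d²=26 ≤ ρ²=64; F_rep = 26·(-5,1)/26² = (-0.1923,0.0385)
o3: d²=250 > ρ²=64 → inactive
o4: d²=32 ≤ ρ²=64; F_rep = 26·(-4,-4)/32² = (-0.1016,-0.1016)
F = F_att + ΣF_rep = (-3.9898,-17.5399)
Δp = p'−p = (-0.1995,-0.8770); α = Δx/Fx = (-5583377/27988480) / (-5583377/1399424) = 1/20
check: Δy/Fy = (-24545777/27988480) / (-24545777/1399424) = 1/20 ✓

α = 1/20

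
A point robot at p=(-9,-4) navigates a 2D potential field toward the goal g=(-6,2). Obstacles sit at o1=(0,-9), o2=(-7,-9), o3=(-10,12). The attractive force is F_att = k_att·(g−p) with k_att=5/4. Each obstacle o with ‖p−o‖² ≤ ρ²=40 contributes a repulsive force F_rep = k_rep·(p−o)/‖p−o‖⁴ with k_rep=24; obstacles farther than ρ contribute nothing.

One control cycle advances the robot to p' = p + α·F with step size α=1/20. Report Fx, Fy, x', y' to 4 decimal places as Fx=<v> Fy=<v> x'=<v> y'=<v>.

F_att = 5/4·(g−p) = 5/4·(3,6) = (3.7500,7.5000)
o1: d²=106 > ρ²=40 → inactive
o2: d²=29 ≤ ρ²=40; F_rep = 24·(-2,5)/29² = (-0.0571,0.1427)
o3: d²=257 > ρ²=40 → inactive
F = F_att + ΣF_rep = (3.6929,7.6427)
p' = p + 1/20·F = (-8.8154,-3.6179)

Fx=3.6929 Fy=7.6427 x'=-8.8154 y'=-3.6179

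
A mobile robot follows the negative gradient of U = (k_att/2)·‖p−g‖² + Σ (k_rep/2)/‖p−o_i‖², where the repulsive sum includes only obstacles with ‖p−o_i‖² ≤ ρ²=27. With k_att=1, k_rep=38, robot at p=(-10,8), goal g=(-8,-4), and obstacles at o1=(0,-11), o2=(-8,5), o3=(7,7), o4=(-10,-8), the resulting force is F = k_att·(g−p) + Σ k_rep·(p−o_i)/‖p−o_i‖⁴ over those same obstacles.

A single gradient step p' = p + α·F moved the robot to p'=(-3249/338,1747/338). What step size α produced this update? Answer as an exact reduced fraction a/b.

F_att = 1·(g−p) = 1·(2,-12) = (2.0000,-12.0000)
o1: d²=461 > ρ²=27 → inactive
o2: d²=13 ≤ ρ²=27; F_rep = 38·(-2,3)/13² = (-0.4497,0.6746)
o3: d²=290 > ρ²=27 → inactive
o4: d²=256 > ρ²=27 → inactive
F = F_att + ΣF_rep = (1.5503,-11.3254)
Δp = p'−p = (0.3876,-2.8314); α = Δx/Fx = (131/338) / (262/169) = 1/4
check: Δy/Fy = (-957/338) / (-1914/169) = 1/4 ✓

α = 1/4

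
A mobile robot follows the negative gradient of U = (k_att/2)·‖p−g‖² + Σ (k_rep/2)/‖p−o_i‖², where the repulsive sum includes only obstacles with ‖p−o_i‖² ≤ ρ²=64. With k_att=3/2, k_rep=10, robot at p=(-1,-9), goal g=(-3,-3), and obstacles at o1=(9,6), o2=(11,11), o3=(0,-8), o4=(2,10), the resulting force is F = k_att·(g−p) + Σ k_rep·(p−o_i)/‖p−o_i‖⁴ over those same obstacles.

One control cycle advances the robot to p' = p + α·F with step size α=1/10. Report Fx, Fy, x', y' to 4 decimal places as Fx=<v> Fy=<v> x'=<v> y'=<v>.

Fx=-5.5000 Fy=6.5000 x'=-1.5500 y'=-8.3500

F_att = 3/2·(g−p) = 3/2·(-2,6) = (-3.0000,9.0000)
o1: d²=325 > ρ²=64 → inactive
o2: d²=544 > ρ²=64 → inactive
o3: d²=2 ≤ ρ²=64; F_rep = 10·(-1,-1)/2² = (-2.5000,-2.5000)
o4: d²=370 > ρ²=64 → inactive
F = F_att + ΣF_rep = (-5.5000,6.5000)
p' = p + 1/10·F = (-1.5500,-8.3500)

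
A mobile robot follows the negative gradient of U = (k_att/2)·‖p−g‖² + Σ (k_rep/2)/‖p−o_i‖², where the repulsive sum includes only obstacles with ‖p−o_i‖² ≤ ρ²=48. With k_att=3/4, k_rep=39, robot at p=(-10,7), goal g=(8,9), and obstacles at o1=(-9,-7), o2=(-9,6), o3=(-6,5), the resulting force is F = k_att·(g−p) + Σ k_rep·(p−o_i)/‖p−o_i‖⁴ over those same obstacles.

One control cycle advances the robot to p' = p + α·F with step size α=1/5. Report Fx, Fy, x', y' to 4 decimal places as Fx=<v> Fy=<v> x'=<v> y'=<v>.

F_att = 3/4·(g−p) = 3/4·(18,2) = (13.5000,1.5000)
o1: d²=197 > ρ²=48 → inactive
o2: d²=2 ≤ ρ²=48; F_rep = 39·(-1,1)/2² = (-9.7500,9.7500)
o3: d²=20 ≤ ρ²=48; F_rep = 39·(-4,2)/20² = (-0.3900,0.1950)
F = F_att + ΣF_rep = (3.3600,11.4450)
p' = p + 1/5·F = (-9.3280,9.2890)

Fx=3.3600 Fy=11.4450 x'=-9.3280 y'=9.2890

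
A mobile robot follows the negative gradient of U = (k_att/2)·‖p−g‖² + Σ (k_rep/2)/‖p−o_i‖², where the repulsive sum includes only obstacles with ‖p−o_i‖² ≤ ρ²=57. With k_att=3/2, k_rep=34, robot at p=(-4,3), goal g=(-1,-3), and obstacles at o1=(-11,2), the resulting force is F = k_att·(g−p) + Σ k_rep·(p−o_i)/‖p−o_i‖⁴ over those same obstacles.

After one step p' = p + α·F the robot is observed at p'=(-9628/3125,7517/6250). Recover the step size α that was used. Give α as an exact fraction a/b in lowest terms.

α = 1/5

F_att = 3/2·(g−p) = 3/2·(3,-6) = (4.5000,-9.0000)
o1: d²=50 ≤ ρ²=57; F_rep = 34·(7,1)/50² = (0.0952,0.0136)
F = F_att + ΣF_rep = (4.5952,-8.9864)
Δp = p'−p = (0.9190,-1.7973); α = Δx/Fx = (2872/3125) / (2872/625) = 1/5
check: Δy/Fy = (-11233/6250) / (-11233/1250) = 1/5 ✓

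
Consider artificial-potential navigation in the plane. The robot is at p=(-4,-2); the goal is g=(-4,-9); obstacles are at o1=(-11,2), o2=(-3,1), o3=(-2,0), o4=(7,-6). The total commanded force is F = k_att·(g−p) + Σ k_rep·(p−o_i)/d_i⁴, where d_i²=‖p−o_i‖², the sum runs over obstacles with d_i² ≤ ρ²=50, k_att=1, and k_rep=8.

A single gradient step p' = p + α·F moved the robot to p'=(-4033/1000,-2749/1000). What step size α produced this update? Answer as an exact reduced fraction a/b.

α = 1/10

F_att = 1·(g−p) = 1·(0,-7) = (0.0000,-7.0000)
o1: d²=65 > ρ²=50 → inactive
o2: d²=10 ≤ ρ²=50; F_rep = 8·(-1,-3)/10² = (-0.0800,-0.2400)
o3: d²=8 ≤ ρ²=50; F_rep = 8·(-2,-2)/8² = (-0.2500,-0.2500)
o4: d²=137 > ρ²=50 → inactive
F = F_att + ΣF_rep = (-0.3300,-7.4900)
Δp = p'−p = (-0.0330,-0.7490); α = Δx/Fx = (-33/1000) / (-33/100) = 1/10
check: Δy/Fy = (-749/1000) / (-749/100) = 1/10 ✓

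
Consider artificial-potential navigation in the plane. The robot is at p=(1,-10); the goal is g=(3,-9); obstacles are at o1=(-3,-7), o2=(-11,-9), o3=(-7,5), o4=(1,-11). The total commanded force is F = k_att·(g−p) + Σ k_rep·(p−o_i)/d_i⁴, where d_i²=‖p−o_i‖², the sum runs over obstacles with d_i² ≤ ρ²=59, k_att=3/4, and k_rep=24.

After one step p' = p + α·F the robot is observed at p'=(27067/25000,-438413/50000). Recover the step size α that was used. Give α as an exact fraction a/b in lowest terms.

α = 1/20

F_att = 3/4·(g−p) = 3/4·(2,1) = (1.5000,0.7500)
o1: d²=25 ≤ ρ²=59; F_rep = 24·(4,-3)/25² = (0.1536,-0.1152)
o2: d²=145 > ρ²=59 → inactive
o3: d²=289 > ρ²=59 → inactive
o4: d²=1 ≤ ρ²=59; F_rep = 24·(0,1)/1² = (0.0000,24.0000)
F = F_att + ΣF_rep = (1.6536,24.6348)
Δp = p'−p = (0.0827,1.2317); α = Δx/Fx = (2067/25000) / (2067/1250) = 1/20
check: Δy/Fy = (61587/50000) / (61587/2500) = 1/20 ✓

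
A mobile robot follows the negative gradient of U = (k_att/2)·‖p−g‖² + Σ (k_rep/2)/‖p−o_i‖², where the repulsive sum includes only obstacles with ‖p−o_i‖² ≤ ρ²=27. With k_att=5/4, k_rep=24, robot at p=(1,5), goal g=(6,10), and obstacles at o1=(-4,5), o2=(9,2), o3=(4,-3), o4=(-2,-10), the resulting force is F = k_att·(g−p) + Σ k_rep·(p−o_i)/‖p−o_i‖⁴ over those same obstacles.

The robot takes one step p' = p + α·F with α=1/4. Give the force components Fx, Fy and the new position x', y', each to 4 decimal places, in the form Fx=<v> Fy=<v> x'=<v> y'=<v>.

Fx=6.4420 Fy=6.2500 x'=2.6105 y'=6.5625

F_att = 5/4·(g−p) = 5/4·(5,5) = (6.2500,6.2500)
o1: d²=25 ≤ ρ²=27; F_rep = 24·(5,0)/25² = (0.1920,0.0000)
o2: d²=73 > ρ²=27 → inactive
o3: d²=73 > ρ²=27 → inactive
o4: d²=234 > ρ²=27 → inactive
F = F_att + ΣF_rep = (6.4420,6.2500)
p' = p + 1/4·F = (2.6105,6.5625)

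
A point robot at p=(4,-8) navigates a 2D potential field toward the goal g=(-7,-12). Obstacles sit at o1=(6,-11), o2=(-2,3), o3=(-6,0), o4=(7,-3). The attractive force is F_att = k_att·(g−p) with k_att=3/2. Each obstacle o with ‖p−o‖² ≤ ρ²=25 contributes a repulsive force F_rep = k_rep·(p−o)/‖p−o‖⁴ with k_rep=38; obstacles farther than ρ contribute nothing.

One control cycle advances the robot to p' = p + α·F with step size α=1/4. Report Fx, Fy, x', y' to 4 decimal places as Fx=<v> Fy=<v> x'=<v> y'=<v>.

Fx=-16.9497 Fy=-5.3254 x'=-0.2374 y'=-9.3314

F_att = 3/2·(g−p) = 3/2·(-11,-4) = (-16.5000,-6.0000)
o1: d²=13 ≤ ρ²=25; F_rep = 38·(-2,3)/13² = (-0.4497,0.6746)
o2: d²=157 > ρ²=25 → inactive
o3: d²=164 > ρ²=25 → inactive
o4: d²=34 > ρ²=25 → inactive
F = F_att + ΣF_rep = (-16.9497,-5.3254)
p' = p + 1/4·F = (-0.2374,-9.3314)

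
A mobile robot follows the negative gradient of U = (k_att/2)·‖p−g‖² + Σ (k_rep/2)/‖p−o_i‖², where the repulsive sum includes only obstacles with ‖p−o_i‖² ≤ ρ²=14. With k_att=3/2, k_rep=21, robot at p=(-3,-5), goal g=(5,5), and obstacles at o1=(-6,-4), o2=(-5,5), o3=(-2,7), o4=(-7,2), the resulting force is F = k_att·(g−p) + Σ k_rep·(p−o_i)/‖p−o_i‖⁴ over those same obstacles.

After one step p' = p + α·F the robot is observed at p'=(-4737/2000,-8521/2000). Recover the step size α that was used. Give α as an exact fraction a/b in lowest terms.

α = 1/20

F_att = 3/2·(g−p) = 3/2·(8,10) = (12.0000,15.0000)
o1: d²=10 ≤ ρ²=14; F_rep = 21·(3,-1)/10² = (0.6300,-0.2100)
o2: d²=104 > ρ²=14 → inactive
o3: d²=145 > ρ²=14 → inactive
o4: d²=65 > ρ²=14 → inactive
F = F_att + ΣF_rep = (12.6300,14.7900)
Δp = p'−p = (0.6315,0.7395); α = Δx/Fx = (1263/2000) / (1263/100) = 1/20
check: Δy/Fy = (1479/2000) / (1479/100) = 1/20 ✓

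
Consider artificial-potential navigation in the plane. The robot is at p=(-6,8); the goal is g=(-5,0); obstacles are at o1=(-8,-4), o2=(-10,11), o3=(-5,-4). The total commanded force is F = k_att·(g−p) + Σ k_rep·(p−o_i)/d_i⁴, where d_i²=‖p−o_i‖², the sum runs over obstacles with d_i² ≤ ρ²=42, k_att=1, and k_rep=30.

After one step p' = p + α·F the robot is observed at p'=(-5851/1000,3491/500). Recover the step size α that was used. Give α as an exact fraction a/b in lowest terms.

F_att = 1·(g−p) = 1·(1,-8) = (1.0000,-8.0000)
o1: d²=148 > ρ²=42 → inactive
o2: d²=25 ≤ ρ²=42; F_rep = 30·(4,-3)/25² = (0.1920,-0.1440)
o3: d²=145 > ρ²=42 → inactive
F = F_att + ΣF_rep = (1.1920,-8.1440)
Δp = p'−p = (0.1490,-1.0180); α = Δx/Fx = (149/1000) / (149/125) = 1/8
check: Δy/Fy = (-509/500) / (-1018/125) = 1/8 ✓

α = 1/8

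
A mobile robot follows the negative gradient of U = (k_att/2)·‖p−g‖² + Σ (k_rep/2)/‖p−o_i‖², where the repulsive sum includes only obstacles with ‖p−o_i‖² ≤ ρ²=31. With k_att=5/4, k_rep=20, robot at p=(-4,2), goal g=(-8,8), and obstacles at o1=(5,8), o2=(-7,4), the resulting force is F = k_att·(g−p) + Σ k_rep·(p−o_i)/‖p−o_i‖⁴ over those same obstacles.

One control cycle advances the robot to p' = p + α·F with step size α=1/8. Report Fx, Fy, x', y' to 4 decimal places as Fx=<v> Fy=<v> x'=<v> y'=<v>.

F_att = 5/4·(g−p) = 5/4·(-4,6) = (-5.0000,7.5000)
o1: d²=117 > ρ²=31 → inactive
o2: d²=13 ≤ ρ²=31; F_rep = 20·(3,-2)/13² = (0.3550,-0.2367)
F = F_att + ΣF_rep = (-4.6450,7.2633)
p' = p + 1/8·F = (-4.5806,2.9079)

Fx=-4.6450 Fy=7.2633 x'=-4.5806 y'=2.9079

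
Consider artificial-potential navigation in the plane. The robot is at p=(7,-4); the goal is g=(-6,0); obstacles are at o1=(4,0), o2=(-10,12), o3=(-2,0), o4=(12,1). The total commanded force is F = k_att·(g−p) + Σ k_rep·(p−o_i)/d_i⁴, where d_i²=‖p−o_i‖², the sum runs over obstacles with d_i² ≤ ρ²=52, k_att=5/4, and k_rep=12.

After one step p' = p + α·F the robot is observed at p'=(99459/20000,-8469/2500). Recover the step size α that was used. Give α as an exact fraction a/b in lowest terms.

α = 1/8

F_att = 5/4·(g−p) = 5/4·(-13,4) = (-16.2500,5.0000)
o1: d²=25 ≤ ρ²=52; F_rep = 12·(3,-4)/25² = (0.0576,-0.0768)
o2: d²=545 > ρ²=52 → inactive
o3: d²=97 > ρ²=52 → inactive
o4: d²=50 ≤ ρ²=52; F_rep = 12·(-5,-5)/50² = (-0.0240,-0.0240)
F = F_att + ΣF_rep = (-16.2164,4.8992)
Δp = p'−p = (-2.0271,0.6124); α = Δx/Fx = (-40541/20000) / (-40541/2500) = 1/8
check: Δy/Fy = (1531/2500) / (3062/625) = 1/8 ✓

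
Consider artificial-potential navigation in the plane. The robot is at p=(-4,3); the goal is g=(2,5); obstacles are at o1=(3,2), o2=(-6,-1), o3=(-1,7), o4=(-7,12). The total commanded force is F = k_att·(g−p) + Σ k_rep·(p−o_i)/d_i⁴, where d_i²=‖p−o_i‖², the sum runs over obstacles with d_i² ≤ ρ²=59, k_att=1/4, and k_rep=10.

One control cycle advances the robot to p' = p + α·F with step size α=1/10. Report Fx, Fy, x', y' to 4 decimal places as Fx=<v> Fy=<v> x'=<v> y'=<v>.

F_att = 1/4·(g−p) = 1/4·(6,2) = (1.5000,0.5000)
o1: d²=50 ≤ ρ²=59; F_rep = 10·(-7,1)/50² = (-0.0280,0.0040)
o2: d²=20 ≤ ρ²=59; F_rep = 10·(2,4)/20² = (0.0500,0.1000)
o3: d²=25 ≤ ρ²=59; F_rep = 10·(-3,-4)/25² = (-0.0480,-0.0640)
o4: d²=90 > ρ²=59 → inactive
F = F_att + ΣF_rep = (1.4740,0.5400)
p' = p + 1/10·F = (-3.8526,3.0540)

Fx=1.4740 Fy=0.5400 x'=-3.8526 y'=3.0540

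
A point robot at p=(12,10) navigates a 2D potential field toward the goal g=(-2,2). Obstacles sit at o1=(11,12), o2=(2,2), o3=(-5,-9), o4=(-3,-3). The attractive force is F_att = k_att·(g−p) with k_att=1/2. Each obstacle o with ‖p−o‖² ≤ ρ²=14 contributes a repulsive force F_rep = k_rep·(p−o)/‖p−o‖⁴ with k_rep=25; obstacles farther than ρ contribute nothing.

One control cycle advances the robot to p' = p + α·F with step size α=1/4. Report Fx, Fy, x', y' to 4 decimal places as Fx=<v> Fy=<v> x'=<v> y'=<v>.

F_att = 1/2·(g−p) = 1/2·(-14,-8) = (-7.0000,-4.0000)
o1: d²=5 ≤ ρ²=14; F_rep = 25·(1,-2)/5² = (1.0000,-2.0000)
o2: d²=164 > ρ²=14 → inactive
o3: d²=650 > ρ²=14 → inactive
o4: d²=394 > ρ²=14 → inactive
F = F_att + ΣF_rep = (-6.0000,-6.0000)
p' = p + 1/4·F = (10.5000,8.5000)

Fx=-6.0000 Fy=-6.0000 x'=10.5000 y'=8.5000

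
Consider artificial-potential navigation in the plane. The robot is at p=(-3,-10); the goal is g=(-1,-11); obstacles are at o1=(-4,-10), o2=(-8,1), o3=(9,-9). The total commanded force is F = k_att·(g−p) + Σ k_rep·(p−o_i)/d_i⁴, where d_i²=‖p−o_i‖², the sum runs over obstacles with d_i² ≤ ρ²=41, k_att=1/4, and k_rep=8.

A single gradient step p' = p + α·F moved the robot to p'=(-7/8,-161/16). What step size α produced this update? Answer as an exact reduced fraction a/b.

F_att = 1/4·(g−p) = 1/4·(2,-1) = (0.5000,-0.2500)
o1: d²=1 ≤ ρ²=41; F_rep = 8·(1,0)/1² = (8.0000,0.0000)
o2: d²=146 > ρ²=41 → inactive
o3: d²=145 > ρ²=41 → inactive
F = F_att + ΣF_rep = (8.5000,-0.2500)
Δp = p'−p = (2.1250,-0.0625); α = Δx/Fx = (17/8) / (17/2) = 1/4
check: Δy/Fy = (-1/16) / (-1/4) = 1/4 ✓

α = 1/4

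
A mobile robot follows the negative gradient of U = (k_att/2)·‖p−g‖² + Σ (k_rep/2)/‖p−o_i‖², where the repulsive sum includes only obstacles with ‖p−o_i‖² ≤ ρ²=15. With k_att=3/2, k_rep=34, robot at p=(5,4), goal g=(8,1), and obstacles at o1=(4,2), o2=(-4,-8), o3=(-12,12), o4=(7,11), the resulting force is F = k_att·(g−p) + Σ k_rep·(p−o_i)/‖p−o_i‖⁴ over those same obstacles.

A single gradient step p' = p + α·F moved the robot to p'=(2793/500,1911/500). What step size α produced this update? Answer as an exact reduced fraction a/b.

F_att = 3/2·(g−p) = 3/2·(3,-3) = (4.5000,-4.5000)
o1: d²=5 ≤ ρ²=15; F_rep = 34·(1,2)/5² = (1.3600,2.7200)
o2: d²=225 > ρ²=15 → inactive
o3: d²=353 > ρ²=15 → inactive
o4: d²=53 > ρ²=15 → inactive
F = F_att + ΣF_rep = (5.8600,-1.7800)
Δp = p'−p = (0.5860,-0.1780); α = Δx/Fx = (293/500) / (293/50) = 1/10
check: Δy/Fy = (-89/500) / (-89/50) = 1/10 ✓

α = 1/10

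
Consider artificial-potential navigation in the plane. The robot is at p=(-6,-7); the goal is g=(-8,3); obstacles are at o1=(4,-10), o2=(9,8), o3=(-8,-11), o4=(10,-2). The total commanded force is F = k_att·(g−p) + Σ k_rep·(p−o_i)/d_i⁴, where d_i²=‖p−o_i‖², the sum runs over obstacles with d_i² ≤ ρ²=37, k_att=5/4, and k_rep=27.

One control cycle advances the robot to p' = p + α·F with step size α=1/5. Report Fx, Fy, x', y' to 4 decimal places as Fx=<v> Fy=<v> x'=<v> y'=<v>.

F_att = 5/4·(g−p) = 5/4·(-2,10) = (-2.5000,12.5000)
o1: d²=109 > ρ²=37 → inactive
o2: d²=450 > ρ²=37 → inactive
o3: d²=20 ≤ ρ²=37; F_rep = 27·(2,4)/20² = (0.1350,0.2700)
o4: d²=281 > ρ²=37 → inactive
F = F_att + ΣF_rep = (-2.3650,12.7700)
p' = p + 1/5·F = (-6.4730,-4.4460)

Fx=-2.3650 Fy=12.7700 x'=-6.4730 y'=-4.4460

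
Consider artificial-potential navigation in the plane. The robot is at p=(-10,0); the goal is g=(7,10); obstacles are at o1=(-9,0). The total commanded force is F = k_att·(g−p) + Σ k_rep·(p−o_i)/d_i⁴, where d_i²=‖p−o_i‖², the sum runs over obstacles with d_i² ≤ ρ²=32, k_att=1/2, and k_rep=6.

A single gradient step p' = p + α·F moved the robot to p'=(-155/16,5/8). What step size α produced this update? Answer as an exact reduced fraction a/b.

α = 1/8

F_att = 1/2·(g−p) = 1/2·(17,10) = (8.5000,5.0000)
o1: d²=1 ≤ ρ²=32; F_rep = 6·(-1,0)/1² = (-6.0000,0.0000)
F = F_att + ΣF_rep = (2.5000,5.0000)
Δp = p'−p = (0.3125,0.6250); α = Δx/Fx = (5/16) / (5/2) = 1/8
check: Δy/Fy = (5/8) / (5) = 1/8 ✓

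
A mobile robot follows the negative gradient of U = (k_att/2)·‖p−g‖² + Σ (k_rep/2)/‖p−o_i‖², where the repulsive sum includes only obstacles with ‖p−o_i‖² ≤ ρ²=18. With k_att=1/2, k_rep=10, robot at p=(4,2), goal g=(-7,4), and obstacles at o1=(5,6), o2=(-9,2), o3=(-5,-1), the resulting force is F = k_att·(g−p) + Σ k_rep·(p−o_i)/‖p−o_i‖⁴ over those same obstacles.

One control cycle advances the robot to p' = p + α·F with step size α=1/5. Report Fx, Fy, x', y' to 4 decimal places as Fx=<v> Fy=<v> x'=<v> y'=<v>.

Fx=-5.5346 Fy=0.8616 x'=2.8931 y'=2.1723

F_att = 1/2·(g−p) = 1/2·(-11,2) = (-5.5000,1.0000)
o1: d²=17 ≤ ρ²=18; F_rep = 10·(-1,-4)/17² = (-0.0346,-0.1384)
o2: d²=169 > ρ²=18 → inactive
o3: d²=90 > ρ²=18 → inactive
F = F_att + ΣF_rep = (-5.5346,0.8616)
p' = p + 1/5·F = (2.8931,2.1723)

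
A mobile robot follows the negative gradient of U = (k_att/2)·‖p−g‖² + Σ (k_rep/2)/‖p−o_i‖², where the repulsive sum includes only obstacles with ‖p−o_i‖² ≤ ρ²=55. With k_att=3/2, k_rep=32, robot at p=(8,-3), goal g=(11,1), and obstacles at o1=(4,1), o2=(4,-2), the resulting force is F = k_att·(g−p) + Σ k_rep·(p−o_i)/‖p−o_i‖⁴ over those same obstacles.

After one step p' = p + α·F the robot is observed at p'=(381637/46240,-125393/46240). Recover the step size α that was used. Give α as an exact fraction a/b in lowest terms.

α = 1/20

F_att = 3/2·(g−p) = 3/2·(3,4) = (4.5000,6.0000)
o1: d²=32 ≤ ρ²=55; F_rep = 32·(4,-4)/32² = (0.1250,-0.1250)
o2: d²=17 ≤ ρ²=55; F_rep = 32·(4,-1)/17² = (0.4429,-0.1107)
F = F_att + ΣF_rep = (5.0679,5.7643)
Δp = p'−p = (0.2534,0.2882); α = Δx/Fx = (11717/46240) / (11717/2312) = 1/20
check: Δy/Fy = (13327/46240) / (13327/2312) = 1/20 ✓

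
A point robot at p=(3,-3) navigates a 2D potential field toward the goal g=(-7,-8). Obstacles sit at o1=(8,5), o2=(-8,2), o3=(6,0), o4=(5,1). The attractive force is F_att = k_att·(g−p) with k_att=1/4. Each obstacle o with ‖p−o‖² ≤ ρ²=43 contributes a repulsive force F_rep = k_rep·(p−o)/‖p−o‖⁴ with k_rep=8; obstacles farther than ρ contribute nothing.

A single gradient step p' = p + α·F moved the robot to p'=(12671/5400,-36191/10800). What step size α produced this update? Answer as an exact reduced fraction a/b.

α = 1/4

F_att = 1/4·(g−p) = 1/4·(-10,-5) = (-2.5000,-1.2500)
o1: d²=89 > ρ²=43 → inactive
o2: d²=146 > ρ²=43 → inactive
o3: d²=18 ≤ ρ²=43; F_rep = 8·(-3,-3)/18² = (-0.0741,-0.0741)
o4: d²=20 ≤ ρ²=43; F_rep = 8·(-2,-4)/20² = (-0.0400,-0.0800)
F = F_att + ΣF_rep = (-2.6141,-1.4041)
Δp = p'−p = (-0.6535,-0.3510); α = Δx/Fx = (-3529/5400) / (-3529/1350) = 1/4
check: Δy/Fy = (-3791/10800) / (-3791/2700) = 1/4 ✓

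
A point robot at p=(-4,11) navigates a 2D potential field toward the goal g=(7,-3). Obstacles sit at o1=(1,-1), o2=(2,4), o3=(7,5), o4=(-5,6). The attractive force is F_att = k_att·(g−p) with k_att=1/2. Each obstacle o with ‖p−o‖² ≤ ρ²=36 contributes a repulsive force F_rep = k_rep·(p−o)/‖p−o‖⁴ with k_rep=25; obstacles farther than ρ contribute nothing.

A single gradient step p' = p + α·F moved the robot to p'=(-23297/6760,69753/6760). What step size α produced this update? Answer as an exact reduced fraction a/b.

α = 1/10

F_att = 1/2·(g−p) = 1/2·(11,-14) = (5.5000,-7.0000)
o1: d²=169 > ρ²=36 → inactive
o2: d²=85 > ρ²=36 → inactive
o3: d²=157 > ρ²=36 → inactive
o4: d²=26 ≤ ρ²=36; F_rep = 25·(1,5)/26² = (0.0370,0.1849)
F = F_att + ΣF_rep = (5.5370,-6.8151)
Δp = p'−p = (0.5537,-0.6815); α = Δx/Fx = (3743/6760) / (3743/676) = 1/10
check: Δy/Fy = (-4607/6760) / (-4607/676) = 1/10 ✓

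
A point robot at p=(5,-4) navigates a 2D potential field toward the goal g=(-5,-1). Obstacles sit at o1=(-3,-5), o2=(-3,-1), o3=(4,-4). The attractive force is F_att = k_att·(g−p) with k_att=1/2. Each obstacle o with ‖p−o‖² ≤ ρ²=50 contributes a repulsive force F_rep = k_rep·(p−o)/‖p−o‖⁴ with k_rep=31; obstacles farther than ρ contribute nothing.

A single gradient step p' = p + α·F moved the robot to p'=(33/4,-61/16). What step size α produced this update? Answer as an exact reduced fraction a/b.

α = 1/8

F_att = 1/2·(g−p) = 1/2·(-10,3) = (-5.0000,1.5000)
o1: d²=65 > ρ²=50 → inactive
o2: d²=73 > ρ²=50 → inactive
o3: d²=1 ≤ ρ²=50; F_rep = 31·(1,0)/1² = (31.0000,0.0000)
F = F_att + ΣF_rep = (26.0000,1.5000)
Δp = p'−p = (3.2500,0.1875); α = Δx/Fx = (13/4) / (26) = 1/8
check: Δy/Fy = (3/16) / (3/2) = 1/8 ✓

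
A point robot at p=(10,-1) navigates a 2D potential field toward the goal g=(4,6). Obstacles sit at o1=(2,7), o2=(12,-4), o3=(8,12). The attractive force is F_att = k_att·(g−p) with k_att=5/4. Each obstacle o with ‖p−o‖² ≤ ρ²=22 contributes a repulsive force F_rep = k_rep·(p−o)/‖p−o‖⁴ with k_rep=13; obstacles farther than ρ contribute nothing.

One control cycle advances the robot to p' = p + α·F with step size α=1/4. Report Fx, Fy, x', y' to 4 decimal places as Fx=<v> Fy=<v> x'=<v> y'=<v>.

Fx=-7.6538 Fy=8.9808 x'=8.0865 y'=1.2452

F_att = 5/4·(g−p) = 5/4·(-6,7) = (-7.5000,8.7500)
o1: d²=128 > ρ²=22 → inactive
o2: d²=13 ≤ ρ²=22; F_rep = 13·(-2,3)/13² = (-0.1538,0.2308)
o3: d²=173 > ρ²=22 → inactive
F = F_att + ΣF_rep = (-7.6538,8.9808)
p' = p + 1/4·F = (8.0865,1.2452)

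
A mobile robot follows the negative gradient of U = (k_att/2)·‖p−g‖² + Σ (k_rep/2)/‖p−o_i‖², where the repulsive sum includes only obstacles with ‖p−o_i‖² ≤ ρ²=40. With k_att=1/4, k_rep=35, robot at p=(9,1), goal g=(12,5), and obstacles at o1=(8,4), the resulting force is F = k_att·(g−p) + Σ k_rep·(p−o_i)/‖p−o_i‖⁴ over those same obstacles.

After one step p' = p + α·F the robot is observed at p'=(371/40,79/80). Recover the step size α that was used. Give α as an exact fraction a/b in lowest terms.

α = 1/4

F_att = 1/4·(g−p) = 1/4·(3,4) = (0.7500,1.0000)
o1: d²=10 ≤ ρ²=40; F_rep = 35·(1,-3)/10² = (0.3500,-1.0500)
F = F_att + ΣF_rep = (1.1000,-0.0500)
Δp = p'−p = (0.2750,-0.0125); α = Δx/Fx = (11/40) / (11/10) = 1/4
check: Δy/Fy = (-1/80) / (-1/20) = 1/4 ✓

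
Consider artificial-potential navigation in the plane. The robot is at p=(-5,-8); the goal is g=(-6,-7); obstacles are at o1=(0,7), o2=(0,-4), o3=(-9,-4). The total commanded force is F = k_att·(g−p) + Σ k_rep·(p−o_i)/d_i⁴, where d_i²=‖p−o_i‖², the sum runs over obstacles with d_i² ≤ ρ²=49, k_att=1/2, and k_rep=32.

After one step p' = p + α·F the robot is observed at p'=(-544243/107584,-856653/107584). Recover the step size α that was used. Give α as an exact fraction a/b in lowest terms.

F_att = 1/2·(g−p) = 1/2·(-1,1) = (-0.5000,0.5000)
o1: d²=250 > ρ²=49 → inactive
o2: d²=41 ≤ ρ²=49; F_rep = 32·(-5,-4)/41² = (-0.0952,-0.0761)
o3: d²=32 ≤ ρ²=49; F_rep = 32·(4,-4)/32² = (0.1250,-0.1250)
F = F_att + ΣF_rep = (-0.4702,0.2989)
Δp = p'−p = (-0.0588,0.0374); α = Δx/Fx = (-6323/107584) / (-6323/13448) = 1/8
check: Δy/Fy = (4019/107584) / (4019/13448) = 1/8 ✓

α = 1/8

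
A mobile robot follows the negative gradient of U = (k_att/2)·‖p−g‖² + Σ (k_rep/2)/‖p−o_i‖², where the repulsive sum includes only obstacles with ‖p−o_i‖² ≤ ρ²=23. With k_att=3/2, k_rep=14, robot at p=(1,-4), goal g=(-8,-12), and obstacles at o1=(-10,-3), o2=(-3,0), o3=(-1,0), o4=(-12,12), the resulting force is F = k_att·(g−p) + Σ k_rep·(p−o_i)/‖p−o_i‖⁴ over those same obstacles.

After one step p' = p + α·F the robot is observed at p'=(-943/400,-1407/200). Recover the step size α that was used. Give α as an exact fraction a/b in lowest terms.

α = 1/4

F_att = 3/2·(g−p) = 3/2·(-9,-8) = (-13.5000,-12.0000)
o1: d²=122 > ρ²=23 → inactive
o2: d²=32 > ρ²=23 → inactive
o3: d²=20 ≤ ρ²=23; F_rep = 14·(2,-4)/20² = (0.0700,-0.1400)
o4: d²=425 > ρ²=23 → inactive
F = F_att + ΣF_rep = (-13.4300,-12.1400)
Δp = p'−p = (-3.3575,-3.0350); α = Δx/Fx = (-1343/400) / (-1343/100) = 1/4
check: Δy/Fy = (-607/200) / (-607/50) = 1/4 ✓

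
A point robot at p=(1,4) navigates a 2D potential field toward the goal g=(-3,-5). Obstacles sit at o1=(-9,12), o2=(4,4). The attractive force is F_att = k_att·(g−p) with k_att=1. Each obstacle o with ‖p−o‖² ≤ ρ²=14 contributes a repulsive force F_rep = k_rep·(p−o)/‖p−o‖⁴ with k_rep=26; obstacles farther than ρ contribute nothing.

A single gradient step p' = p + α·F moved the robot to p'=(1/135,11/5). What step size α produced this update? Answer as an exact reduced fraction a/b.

F_att = 1·(g−p) = 1·(-4,-9) = (-4.0000,-9.0000)
o1: d²=164 > ρ²=14 → inactive
o2: d²=9 ≤ ρ²=14; F_rep = 26·(-3,0)/9² = (-0.9630,0.0000)
F = F_att + ΣF_rep = (-4.9630,-9.0000)
Δp = p'−p = (-0.9926,-1.8000); α = Δx/Fx = (-134/135) / (-134/27) = 1/5
check: Δy/Fy = (-9/5) / (-9) = 1/5 ✓

α = 1/5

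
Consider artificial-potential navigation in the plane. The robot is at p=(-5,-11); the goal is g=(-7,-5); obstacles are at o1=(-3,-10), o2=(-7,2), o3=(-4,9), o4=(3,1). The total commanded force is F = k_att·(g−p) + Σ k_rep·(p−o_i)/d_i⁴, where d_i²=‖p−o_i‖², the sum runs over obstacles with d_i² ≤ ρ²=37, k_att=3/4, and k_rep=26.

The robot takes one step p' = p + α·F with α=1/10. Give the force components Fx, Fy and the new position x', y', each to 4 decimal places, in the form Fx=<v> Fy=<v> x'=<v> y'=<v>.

F_att = 3/4·(g−p) = 3/4·(-2,6) = (-1.5000,4.5000)
o1: d²=5 ≤ ρ²=37; F_rep = 26·(-2,-1)/5² = (-2.0800,-1.0400)
o2: d²=173 > ρ²=37 → inactive
o3: d²=401 > ρ²=37 → inactive
o4: d²=208 > ρ²=37 → inactive
F = F_att + ΣF_rep = (-3.5800,3.4600)
p' = p + 1/10·F = (-5.3580,-10.6540)

Fx=-3.5800 Fy=3.4600 x'=-5.3580 y'=-10.6540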